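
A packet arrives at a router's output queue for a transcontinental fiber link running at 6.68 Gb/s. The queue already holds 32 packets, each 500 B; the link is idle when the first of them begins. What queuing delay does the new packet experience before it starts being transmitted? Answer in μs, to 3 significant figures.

Each queued packet: L/R = 4000/6680000000 = 0.598802 μs.
32 queued → 19.1617 μs.
Queuing delay = 19.2 μs.

19.2 μs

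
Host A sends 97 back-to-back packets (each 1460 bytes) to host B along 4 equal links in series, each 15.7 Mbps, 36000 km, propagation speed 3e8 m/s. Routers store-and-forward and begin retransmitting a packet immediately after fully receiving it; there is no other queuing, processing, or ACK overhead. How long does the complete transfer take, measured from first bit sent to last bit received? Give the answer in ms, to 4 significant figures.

Per-hop transmission t_tx = L/R = 11680/15700000 = 0.743949 ms.
Per-hop propagation t_prop = 36000000/300000000 = 120 ms.
Pipeline fill: first packet needs 4·t_tx to clear all hops; remaining 96 packets each add one t_tx.
Total = (4+97-1)·t_tx + 4·t_prop = 100·0.743949 + 4·120 = 554.4 ms.

554.4 ms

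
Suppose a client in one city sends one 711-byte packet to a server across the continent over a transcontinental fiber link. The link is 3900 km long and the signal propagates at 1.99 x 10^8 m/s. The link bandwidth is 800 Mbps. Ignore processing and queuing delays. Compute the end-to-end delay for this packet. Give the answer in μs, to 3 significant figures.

19600 μs

L = 711 × 8 = 5688 bits.
Transmission delay = L/R = 5688 / 800000000 = 7.11 μs.
Propagation delay = d/s = 3900000 m / 199000000 m/s = 19598 μs.
Total = 19600 μs.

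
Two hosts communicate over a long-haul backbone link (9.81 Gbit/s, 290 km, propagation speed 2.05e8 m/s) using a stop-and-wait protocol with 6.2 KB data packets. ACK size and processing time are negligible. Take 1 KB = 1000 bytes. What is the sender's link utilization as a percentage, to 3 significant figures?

t_tx = L/R = 49600/9810000000 = 5.05607e-06 s.
t_prop = 290000/2.05e+08 = 0.00141463 s; RTT = 0.00282927 s.
Cycle = t_tx + RTT = 0.00283432 s.
Utilization = t_tx / cycle = 5.05607e-06/0.00283432 = 0.178 %.

0.178 %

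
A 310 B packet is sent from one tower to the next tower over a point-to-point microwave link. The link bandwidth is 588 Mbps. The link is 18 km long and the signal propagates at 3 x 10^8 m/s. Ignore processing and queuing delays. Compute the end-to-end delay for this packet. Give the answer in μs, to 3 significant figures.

64.2 μs

L = 310 × 8 = 2480 bits.
Transmission delay = L/R = 2480 / 588000000 = 4.21769 μs.
Propagation delay = d/s = 18000 m / 300000000 m/s = 60 μs.
Total = 64.2 μs.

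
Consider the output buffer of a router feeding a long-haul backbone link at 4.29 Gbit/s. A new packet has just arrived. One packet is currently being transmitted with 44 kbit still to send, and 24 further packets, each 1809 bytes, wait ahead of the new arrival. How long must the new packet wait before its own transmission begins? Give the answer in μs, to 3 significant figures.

91.2 μs

Each queued packet: L/R = 14472/4290000000 = 3.37343 μs.
24 queued → 80.9622 μs.
Plus remaining 44000 bits of current packet: 10.2564 μs.
Queuing delay = 91.2 μs.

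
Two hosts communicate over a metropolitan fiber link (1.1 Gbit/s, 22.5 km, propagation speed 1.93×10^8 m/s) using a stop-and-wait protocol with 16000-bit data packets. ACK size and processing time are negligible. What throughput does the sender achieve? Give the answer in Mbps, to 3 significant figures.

t_tx = L/R = 16000/1100000000 = 1.45455e-05 s.
t_prop = 22500/193000000 = 0.00011658 s; RTT = 0.000233161 s.
Cycle = t_tx + RTT = 0.000247706 s.
Throughput = L / cycle = 16000 / 0.000247706 = 64.6 Mbps.

64.6 Mbps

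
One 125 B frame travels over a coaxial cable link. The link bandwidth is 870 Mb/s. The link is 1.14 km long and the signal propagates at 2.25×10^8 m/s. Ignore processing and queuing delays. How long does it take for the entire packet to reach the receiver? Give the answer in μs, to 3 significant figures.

L = 125 × 8 = 1000 bits.
Transmission delay = L/R = 1000 / 870000000 = 1.14943 μs.
Propagation delay = d/s = 1140 m / 225000000 m/s = 5.06667 μs.
Total = 6.22 μs.

6.22 μs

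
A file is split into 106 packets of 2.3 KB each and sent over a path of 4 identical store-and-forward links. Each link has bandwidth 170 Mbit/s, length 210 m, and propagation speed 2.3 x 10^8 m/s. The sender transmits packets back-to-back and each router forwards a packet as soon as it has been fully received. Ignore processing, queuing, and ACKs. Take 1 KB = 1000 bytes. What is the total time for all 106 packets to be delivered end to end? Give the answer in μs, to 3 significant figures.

Per-hop transmission t_tx = L/R = 18400/170000000 = 108.235 μs.
Per-hop propagation t_prop = 210/2.3e+08 = 0.913043 μs.
Pipeline fill: first packet needs 4·t_tx to clear all hops; remaining 105 packets each add one t_tx.
Total = (4+106-1)·t_tx + 4·t_prop = 109·108.235 + 4·0.913043 = 11800 μs.

11800 μs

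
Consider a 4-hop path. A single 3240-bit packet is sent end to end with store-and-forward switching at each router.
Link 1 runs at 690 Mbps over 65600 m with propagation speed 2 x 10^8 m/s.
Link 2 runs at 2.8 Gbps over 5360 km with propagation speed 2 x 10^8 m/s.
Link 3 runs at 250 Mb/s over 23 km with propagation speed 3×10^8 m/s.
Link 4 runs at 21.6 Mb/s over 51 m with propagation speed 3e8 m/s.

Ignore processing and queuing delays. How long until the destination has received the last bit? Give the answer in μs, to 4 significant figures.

Transmission delays (L/R per hop): 4.69565, 1.15714, 12.96, 150 μs; sum = 168.813 μs.
Propagation delays (d/s per hop): 328, 26800, 76.6667, 0.17 μs; sum = 27204.8 μs.
End-to-end = 27370 μs.

27370 μs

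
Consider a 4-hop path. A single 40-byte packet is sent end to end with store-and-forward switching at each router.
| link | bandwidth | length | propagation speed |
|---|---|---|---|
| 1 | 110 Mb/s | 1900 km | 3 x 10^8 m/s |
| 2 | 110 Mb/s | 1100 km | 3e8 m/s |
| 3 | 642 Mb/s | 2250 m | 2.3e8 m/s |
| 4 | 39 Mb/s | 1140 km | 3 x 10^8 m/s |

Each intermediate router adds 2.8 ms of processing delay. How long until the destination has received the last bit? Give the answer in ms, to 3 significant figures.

L = 40 × 8 = 320 bits.
Transmission delays (L/R per hop): 0.00290909, 0.00290909, 0.000498442, 0.00820513 ms; sum = 0.0145218 ms.
Propagation delays (d/s per hop): 6.33333, 3.66667, 0.00978261, 3.8 ms; sum = 13.8098 ms.
Processing at 3 router(s): 3 × 2.8 ms = 8.4 ms.
End-to-end = 22.2 ms.

22.2 ms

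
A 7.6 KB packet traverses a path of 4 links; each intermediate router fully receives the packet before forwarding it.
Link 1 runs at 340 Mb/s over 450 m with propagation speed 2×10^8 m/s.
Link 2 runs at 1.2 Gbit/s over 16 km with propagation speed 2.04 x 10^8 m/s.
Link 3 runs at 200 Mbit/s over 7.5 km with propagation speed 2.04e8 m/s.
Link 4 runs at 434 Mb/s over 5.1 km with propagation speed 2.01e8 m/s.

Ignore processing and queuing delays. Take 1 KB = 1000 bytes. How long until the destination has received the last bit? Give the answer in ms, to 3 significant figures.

L = 60800 bits.
Transmission delays (L/R per hop): 0.178824, 0.0506667, 0.304, 0.140092 ms; sum = 0.673582 ms.
Propagation delays (d/s per hop): 0.00225, 0.0784314, 0.0367647, 0.0253731 ms; sum = 0.142819 ms.
End-to-end = 0.816 ms.

0.816 ms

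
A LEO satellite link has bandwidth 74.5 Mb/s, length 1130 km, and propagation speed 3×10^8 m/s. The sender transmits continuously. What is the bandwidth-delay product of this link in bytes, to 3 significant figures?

Propagation delay = 1130000 / 300000000 = 0.00376667 s.
BDP = R × t_prop = 74500000 × 0.00376667 = 280617 bits.
In bytes: 280617/8 = 35100 bytes.

35100 bytes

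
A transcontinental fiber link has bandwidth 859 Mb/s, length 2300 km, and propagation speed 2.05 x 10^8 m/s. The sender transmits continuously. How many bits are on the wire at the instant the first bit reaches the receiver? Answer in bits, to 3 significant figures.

Propagation delay = 2300000 / 2.05e+08 = 0.0112195 s.
BDP = R × t_prop = 859000000 × 0.0112195 = 9637560 bits.

9640000 bits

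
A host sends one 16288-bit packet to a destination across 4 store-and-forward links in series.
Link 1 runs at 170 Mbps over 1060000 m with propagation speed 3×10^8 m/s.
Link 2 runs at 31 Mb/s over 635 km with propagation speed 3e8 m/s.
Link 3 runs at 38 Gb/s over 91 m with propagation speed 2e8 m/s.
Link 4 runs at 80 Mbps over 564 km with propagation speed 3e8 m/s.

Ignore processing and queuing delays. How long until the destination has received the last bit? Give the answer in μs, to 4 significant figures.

8356 μs

Transmission delays (L/R per hop): 95.8118, 525.419, 0.428632, 203.6 μs; sum = 825.26 μs.
Propagation delays (d/s per hop): 3533.33, 2116.67, 0.455, 1880 μs; sum = 7530.46 μs.
End-to-end = 8356 μs.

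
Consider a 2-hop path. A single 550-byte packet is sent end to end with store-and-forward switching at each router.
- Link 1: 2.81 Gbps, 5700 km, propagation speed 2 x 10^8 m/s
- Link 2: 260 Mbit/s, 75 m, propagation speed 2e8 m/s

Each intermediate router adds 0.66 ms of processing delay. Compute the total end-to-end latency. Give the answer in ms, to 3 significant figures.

L = 550 × 8 = 4400 bits.
Transmission delays (L/R per hop): 0.00156584, 0.0169231 ms; sum = 0.0184889 ms.
Propagation delays (d/s per hop): 28.5, 0.000375 ms; sum = 28.5004 ms.
Processing at 1 router(s): 1 × 0.66 ms = 0.66 ms.
End-to-end = 29.2 ms.

29.2 ms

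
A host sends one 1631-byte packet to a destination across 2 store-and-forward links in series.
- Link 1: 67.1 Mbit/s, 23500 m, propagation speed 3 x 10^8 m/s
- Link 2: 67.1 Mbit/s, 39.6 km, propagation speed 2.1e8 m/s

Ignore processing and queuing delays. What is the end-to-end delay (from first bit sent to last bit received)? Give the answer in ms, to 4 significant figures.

L = 1631 × 8 = 13048 bits.
Transmission delay per hop = L/R = 13048/6.71e+07 = 0.194456 ms; 2 hops → 0.388912 ms.
Propagation delays (d/s per hop): 0.0783333, 0.188571 ms; sum = 0.266905 ms.
End-to-end = 0.6558 ms.

0.6558 ms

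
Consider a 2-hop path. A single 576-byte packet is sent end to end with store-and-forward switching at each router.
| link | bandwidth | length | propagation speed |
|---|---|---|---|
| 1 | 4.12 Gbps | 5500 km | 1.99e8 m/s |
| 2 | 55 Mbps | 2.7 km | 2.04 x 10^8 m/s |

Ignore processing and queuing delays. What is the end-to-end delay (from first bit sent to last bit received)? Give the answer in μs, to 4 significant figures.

L = 576 × 8 = 4608 bits.
Transmission delays (L/R per hop): 1.11845, 83.7818 μs; sum = 84.9003 μs.
Propagation delays (d/s per hop): 27638.2, 13.2353 μs; sum = 27651.4 μs.
End-to-end = 27740 μs.

27740 μs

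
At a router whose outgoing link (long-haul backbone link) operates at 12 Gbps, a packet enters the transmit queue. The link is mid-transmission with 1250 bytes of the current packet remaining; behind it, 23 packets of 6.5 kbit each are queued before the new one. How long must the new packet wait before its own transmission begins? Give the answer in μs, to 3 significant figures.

Each queued packet: L/R = 6500/12000000000 = 0.541667 μs.
23 queued → 12.4583 μs.
Plus remaining 10000 bits of current packet: 0.833333 μs.
Queuing delay = 13.3 μs.

13.3 μs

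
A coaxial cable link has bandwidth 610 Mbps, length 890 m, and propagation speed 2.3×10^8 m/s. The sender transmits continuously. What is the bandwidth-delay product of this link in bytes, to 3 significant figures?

Propagation delay = 890 / 2.3e+08 = 3.86957e-06 s.
BDP = R × t_prop = 610000000 × 3.86957e-06 = 2360.43 bits.
In bytes: 2360.43/8 = 295 bytes.

295 bytes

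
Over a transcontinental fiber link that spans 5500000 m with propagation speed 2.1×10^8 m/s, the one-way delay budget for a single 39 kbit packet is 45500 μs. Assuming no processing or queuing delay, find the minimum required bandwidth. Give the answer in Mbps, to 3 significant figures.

Propagation delay = 5500000 / 210000000 = 26190.5 μs.
Transmission budget = 45500 − 26190.5 = 19309.5 μs.
R ≥ L / t_tx = 39000 bits / 0.0193095 s = 2.02 Mbps.

2.02 Mbps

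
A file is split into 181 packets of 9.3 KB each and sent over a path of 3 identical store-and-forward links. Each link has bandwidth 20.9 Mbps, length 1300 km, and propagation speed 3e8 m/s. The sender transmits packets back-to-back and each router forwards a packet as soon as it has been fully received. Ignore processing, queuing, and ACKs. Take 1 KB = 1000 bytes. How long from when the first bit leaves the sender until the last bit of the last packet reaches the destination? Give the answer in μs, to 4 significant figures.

Per-hop transmission t_tx = L/R = 74400/20900000 = 3559.81 μs.
Per-hop propagation t_prop = 1300000/300000000 = 4333.33 μs.
Pipeline fill: first packet needs 3·t_tx to clear all hops; remaining 180 packets each add one t_tx.
Total = (3+181-1)·t_tx + 3·t_prop = 183·3559.81 + 3·4333.33 = 664400 μs.

664400 μs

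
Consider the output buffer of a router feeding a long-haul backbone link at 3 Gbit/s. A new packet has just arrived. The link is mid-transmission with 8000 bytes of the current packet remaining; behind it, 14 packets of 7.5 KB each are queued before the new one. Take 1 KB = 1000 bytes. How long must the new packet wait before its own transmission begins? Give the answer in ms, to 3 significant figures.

0.301 ms

Each queued packet: L/R = 60000/3000000000 = 0.02 ms.
14 queued → 0.28 ms.
Plus remaining 64000 bits of current packet: 0.0213333 ms.
Queuing delay = 0.301 ms.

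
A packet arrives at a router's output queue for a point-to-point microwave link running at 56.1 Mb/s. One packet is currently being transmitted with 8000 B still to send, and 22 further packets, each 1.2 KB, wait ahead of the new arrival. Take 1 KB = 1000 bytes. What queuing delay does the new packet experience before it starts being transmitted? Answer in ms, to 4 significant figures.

4.906 ms

Each queued packet: L/R = 9600/56100000 = 0.171123 ms.
22 queued → 3.76471 ms.
Plus remaining 64000 bits of current packet: 1.14082 ms.
Queuing delay = 4.906 ms.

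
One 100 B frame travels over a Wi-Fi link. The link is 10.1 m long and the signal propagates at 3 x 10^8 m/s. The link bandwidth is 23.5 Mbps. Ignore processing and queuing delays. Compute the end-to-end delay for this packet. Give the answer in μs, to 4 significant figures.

34.08 μs

L = 100 × 8 = 800 bits.
Transmission delay = L/R = 800 / 23500000 = 34.0426 μs.
Propagation delay = d/s = 10.1 m / 300000000 m/s = 0.0336667 μs.
Total = 34.08 μs.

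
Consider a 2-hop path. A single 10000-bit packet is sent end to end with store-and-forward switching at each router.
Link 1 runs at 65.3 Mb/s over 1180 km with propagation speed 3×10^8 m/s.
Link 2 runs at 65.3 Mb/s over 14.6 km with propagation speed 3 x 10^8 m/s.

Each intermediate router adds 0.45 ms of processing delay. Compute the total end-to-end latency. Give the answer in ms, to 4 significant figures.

4.738 ms

Transmission delay per hop = L/R = 10000/65300000 = 0.153139 ms; 2 hops → 0.306279 ms.
Propagation delays (d/s per hop): 3.93333, 0.0486667 ms; sum = 3.982 ms.
Processing at 1 router(s): 1 × 0.45 ms = 0.45 ms.
End-to-end = 4.738 ms.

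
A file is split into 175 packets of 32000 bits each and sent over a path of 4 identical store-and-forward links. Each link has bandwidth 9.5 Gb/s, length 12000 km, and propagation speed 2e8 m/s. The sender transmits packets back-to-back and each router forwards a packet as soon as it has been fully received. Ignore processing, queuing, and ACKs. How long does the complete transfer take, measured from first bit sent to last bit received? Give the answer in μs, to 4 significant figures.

240600 μs

Per-hop transmission t_tx = L/R = 32000/9500000000 = 3.36842 μs.
Per-hop propagation t_prop = 12000000/200000000 = 60000 μs.
Pipeline fill: first packet needs 4·t_tx to clear all hops; remaining 174 packets each add one t_tx.
Total = (4+175-1)·t_tx + 4·t_prop = 178·3.36842 + 4·60000 = 240600 μs.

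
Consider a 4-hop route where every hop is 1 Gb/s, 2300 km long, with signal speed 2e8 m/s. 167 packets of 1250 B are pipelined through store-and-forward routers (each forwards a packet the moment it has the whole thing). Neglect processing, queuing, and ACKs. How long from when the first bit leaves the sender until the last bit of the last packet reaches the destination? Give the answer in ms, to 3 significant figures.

47.7 ms

Per-hop transmission t_tx = L/R = 10000/1000000000 = 0.01 ms.
Per-hop propagation t_prop = 2300000/200000000 = 11.5 ms.
Pipeline fill: first packet needs 4·t_tx to clear all hops; remaining 166 packets each add one t_tx.
Total = (4+167-1)·t_tx + 4·t_prop = 170·0.01 + 4·11.5 = 47.7 ms.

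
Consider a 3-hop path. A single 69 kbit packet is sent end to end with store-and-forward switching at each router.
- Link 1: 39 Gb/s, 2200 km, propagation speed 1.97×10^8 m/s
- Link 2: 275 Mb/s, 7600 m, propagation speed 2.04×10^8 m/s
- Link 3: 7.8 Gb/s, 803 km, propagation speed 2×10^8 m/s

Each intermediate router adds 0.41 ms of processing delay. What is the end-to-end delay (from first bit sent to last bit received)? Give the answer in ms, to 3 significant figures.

16.3 ms

L = 69000 bits.
Transmission delays (L/R per hop): 0.00176923, 0.250909, 0.00884615 ms; sum = 0.261524 ms.
Propagation delays (d/s per hop): 11.1675, 0.0372549, 4.015 ms; sum = 15.2198 ms.
Processing at 2 router(s): 2 × 0.41 ms = 0.82 ms.
End-to-end = 16.3 ms.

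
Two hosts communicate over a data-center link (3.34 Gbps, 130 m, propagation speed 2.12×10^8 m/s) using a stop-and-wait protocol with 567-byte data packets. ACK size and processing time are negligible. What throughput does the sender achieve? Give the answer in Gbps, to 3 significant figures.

1.76 Gbps

t_tx = L/R = 4536/3340000000 = 1.35808e-06 s.
t_prop = 130/212000000 = 6.13208e-07 s; RTT = 1.22642e-06 s.
Cycle = t_tx + RTT = 2.5845e-06 s.
Throughput = L / cycle = 4536 / 2.5845e-06 = 1.76 Gbps.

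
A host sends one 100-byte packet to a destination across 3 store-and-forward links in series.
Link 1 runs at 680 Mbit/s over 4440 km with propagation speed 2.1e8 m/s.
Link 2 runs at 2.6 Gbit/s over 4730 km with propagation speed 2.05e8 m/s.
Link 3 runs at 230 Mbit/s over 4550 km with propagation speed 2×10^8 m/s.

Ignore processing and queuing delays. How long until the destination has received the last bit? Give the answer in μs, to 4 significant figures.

L = 100 × 8 = 800 bits.
Transmission delays (L/R per hop): 1.17647, 0.307692, 3.47826 μs; sum = 4.96242 μs.
Propagation delays (d/s per hop): 21142.9, 23073.2, 22750 μs; sum = 66966 μs.
End-to-end = 66970 μs.

66970 μs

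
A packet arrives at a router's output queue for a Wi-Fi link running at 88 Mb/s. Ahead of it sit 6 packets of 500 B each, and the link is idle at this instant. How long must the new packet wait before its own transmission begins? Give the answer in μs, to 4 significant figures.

Each queued packet: L/R = 4000/88000000 = 45.4545 μs.
6 queued → 272.727 μs.
Queuing delay = 272.7 μs.

272.7 μs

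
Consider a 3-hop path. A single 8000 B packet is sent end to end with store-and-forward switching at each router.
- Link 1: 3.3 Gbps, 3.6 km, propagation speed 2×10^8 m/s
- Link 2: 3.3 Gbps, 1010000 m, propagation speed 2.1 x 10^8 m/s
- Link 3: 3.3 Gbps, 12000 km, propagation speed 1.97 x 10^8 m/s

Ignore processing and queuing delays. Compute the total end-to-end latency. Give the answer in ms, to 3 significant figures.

65.8 ms

L = 8000 × 8 = 64000 bits.
Transmission delay per hop = L/R = 64000/3300000000 = 0.0193939 ms; 3 hops → 0.0581818 ms.
Propagation delays (d/s per hop): 0.018, 4.80952, 60.9137 ms; sum = 65.7412 ms.
End-to-end = 65.8 ms.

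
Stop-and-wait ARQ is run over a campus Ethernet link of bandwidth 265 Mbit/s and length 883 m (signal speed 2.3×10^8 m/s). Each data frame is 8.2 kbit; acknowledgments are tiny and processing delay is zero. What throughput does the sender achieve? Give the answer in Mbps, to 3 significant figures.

t_tx = L/R = 8200/265000000 = 3.09434e-05 s.
t_prop = 883/2.3e+08 = 3.83913e-06 s; RTT = 7.67826e-06 s.
Cycle = t_tx + RTT = 3.86217e-05 s.
Throughput = L / cycle = 8200 / 3.86217e-05 = 212 Mbps.

212 Mbps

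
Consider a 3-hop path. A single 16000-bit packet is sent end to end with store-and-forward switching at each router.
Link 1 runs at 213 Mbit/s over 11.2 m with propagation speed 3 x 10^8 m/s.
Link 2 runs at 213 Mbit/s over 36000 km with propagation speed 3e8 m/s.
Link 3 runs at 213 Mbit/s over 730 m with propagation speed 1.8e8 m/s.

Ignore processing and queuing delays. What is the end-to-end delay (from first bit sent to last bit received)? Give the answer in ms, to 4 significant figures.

120.2 ms

Transmission delay per hop = L/R = 16000/213000000 = 0.0751174 ms; 3 hops → 0.225352 ms.
Propagation delays (d/s per hop): 3.73333e-05, 120, 0.00405556 ms; sum = 120.004 ms.
End-to-end = 120.2 ms.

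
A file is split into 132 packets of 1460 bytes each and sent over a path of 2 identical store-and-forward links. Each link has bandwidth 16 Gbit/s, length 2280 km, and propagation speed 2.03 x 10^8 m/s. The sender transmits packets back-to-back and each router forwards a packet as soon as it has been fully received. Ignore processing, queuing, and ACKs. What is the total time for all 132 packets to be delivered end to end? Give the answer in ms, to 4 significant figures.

Per-hop transmission t_tx = L/R = 11680/16000000000 = 0.00073 ms.
Per-hop propagation t_prop = 2280000/2.03e+08 = 11.2315 ms.
Pipeline fill: first packet needs 2·t_tx to clear all hops; remaining 131 packets each add one t_tx.
Total = (2+132-1)·t_tx + 2·t_prop = 133·0.00073 + 2·11.2315 = 22.56 ms.

22.56 ms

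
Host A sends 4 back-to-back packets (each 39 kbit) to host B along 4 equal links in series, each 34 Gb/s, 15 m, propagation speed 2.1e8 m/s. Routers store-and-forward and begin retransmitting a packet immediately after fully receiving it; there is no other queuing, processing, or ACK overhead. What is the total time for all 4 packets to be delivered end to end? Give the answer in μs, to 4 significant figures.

Per-hop transmission t_tx = L/R = 39000/34000000000 = 1.14706 μs.
Per-hop propagation t_prop = 15/210000000 = 0.0714286 μs.
Pipeline fill: first packet needs 4·t_tx to clear all hops; remaining 3 packets each add one t_tx.
Total = (4+4-1)·t_tx + 4·t_prop = 7·1.14706 + 4·0.0714286 = 8.315 μs.

8.315 μs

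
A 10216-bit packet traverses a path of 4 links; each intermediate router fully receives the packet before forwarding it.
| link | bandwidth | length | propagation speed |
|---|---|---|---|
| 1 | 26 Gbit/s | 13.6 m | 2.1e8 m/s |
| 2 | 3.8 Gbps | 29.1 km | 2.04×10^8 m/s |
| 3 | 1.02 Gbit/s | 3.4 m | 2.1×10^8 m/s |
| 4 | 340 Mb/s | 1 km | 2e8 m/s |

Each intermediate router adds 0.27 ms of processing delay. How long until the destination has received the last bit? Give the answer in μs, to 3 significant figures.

Transmission delays (L/R per hop): 0.392923, 2.68842, 10.0157, 30.0471 μs; sum = 43.1441 μs.
Propagation delays (d/s per hop): 0.0647619, 142.647, 0.0161905, 5 μs; sum = 147.728 μs.
Processing at 3 router(s): 3 × 0.27 ms = 810 μs.
End-to-end = 1000 μs.

1000 μs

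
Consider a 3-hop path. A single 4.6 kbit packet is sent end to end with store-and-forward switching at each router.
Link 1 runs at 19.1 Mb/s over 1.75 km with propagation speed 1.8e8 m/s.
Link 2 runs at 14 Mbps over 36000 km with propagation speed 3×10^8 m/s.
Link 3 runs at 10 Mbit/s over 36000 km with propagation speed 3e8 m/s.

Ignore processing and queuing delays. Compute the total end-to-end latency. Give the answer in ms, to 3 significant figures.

L = 4600 bits.
Transmission delays (L/R per hop): 0.240838, 0.328571, 0.46 ms; sum = 1.02941 ms.
Propagation delays (d/s per hop): 0.00972222, 120, 120 ms; sum = 240.01 ms.
End-to-end = 241 ms.

241 ms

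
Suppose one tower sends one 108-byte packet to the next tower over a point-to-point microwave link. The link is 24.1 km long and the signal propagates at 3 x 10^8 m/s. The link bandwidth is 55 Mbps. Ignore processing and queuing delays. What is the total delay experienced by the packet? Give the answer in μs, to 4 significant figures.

96.04 μs

L = 108 × 8 = 864 bits.
Transmission delay = L/R = 864 / 55000000 = 15.7091 μs.
Propagation delay = d/s = 24100 m / 300000000 m/s = 80.3333 μs.
Total = 96.04 μs.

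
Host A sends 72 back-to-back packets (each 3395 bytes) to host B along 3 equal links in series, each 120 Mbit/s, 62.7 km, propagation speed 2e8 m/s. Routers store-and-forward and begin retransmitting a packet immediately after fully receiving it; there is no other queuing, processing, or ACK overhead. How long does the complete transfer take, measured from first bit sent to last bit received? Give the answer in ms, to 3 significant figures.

Per-hop transmission t_tx = L/R = 27160/120000000 = 0.226333 ms.
Per-hop propagation t_prop = 62700/200000000 = 0.3135 ms.
Pipeline fill: first packet needs 3·t_tx to clear all hops; remaining 71 packets each add one t_tx.
Total = (3+72-1)·t_tx + 3·t_prop = 74·0.226333 + 3·0.3135 = 17.7 ms.

17.7 ms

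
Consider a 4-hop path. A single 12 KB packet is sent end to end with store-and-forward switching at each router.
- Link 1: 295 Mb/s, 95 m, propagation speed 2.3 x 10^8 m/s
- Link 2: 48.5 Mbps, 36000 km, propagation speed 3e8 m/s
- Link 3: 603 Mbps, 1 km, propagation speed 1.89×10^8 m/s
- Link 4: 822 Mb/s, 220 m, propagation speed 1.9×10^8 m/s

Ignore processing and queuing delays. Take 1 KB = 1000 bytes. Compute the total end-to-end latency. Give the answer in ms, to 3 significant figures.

L = 96000 bits.
Transmission delays (L/R per hop): 0.325424, 1.97938, 0.159204, 0.116788 ms; sum = 2.5808 ms.
Propagation delays (d/s per hop): 0.000413043, 120, 0.00529101, 0.00115789 ms; sum = 120.007 ms.
End-to-end = 123 ms.

123 ms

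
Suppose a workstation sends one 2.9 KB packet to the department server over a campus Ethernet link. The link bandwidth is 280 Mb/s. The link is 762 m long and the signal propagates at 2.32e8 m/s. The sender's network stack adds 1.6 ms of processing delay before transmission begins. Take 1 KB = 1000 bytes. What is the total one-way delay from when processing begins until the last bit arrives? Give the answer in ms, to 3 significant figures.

1.69 ms

L = 23200 bits.
Transmission delay = L/R = 23200 / 280000000 = 0.0828571 ms.
Propagation delay = d/s = 762 m / 2.32e+08 m/s = 0.00328448 ms.
Plus processing delay 1.6 ms = 1.6 ms.
Total = 1.69 ms.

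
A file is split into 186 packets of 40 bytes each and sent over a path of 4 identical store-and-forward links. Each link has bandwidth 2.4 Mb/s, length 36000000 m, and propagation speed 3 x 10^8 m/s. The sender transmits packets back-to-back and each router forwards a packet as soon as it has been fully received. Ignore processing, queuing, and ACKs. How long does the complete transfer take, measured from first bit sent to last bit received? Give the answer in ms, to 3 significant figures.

Per-hop transmission t_tx = L/R = 320/2400000 = 0.133333 ms.
Per-hop propagation t_prop = 36000000/300000000 = 120 ms.
Pipeline fill: first packet needs 4·t_tx to clear all hops; remaining 185 packets each add one t_tx.
Total = (4+186-1)·t_tx + 4·t_prop = 189·0.133333 + 4·120 = 505 ms.

505 ms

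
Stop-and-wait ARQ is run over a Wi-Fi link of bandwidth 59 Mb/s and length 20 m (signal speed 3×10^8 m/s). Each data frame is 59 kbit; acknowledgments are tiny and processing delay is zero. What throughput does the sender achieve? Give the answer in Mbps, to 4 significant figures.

t_tx = L/R = 59000/59000000 = 0.001 s.
t_prop = 20/300000000 = 6.66667e-08 s; RTT = 1.33333e-07 s.
Cycle = t_tx + RTT = 0.00100013 s.
Throughput = L / cycle = 59000 / 0.00100013 = 58.99 Mbps.

58.99 Mbps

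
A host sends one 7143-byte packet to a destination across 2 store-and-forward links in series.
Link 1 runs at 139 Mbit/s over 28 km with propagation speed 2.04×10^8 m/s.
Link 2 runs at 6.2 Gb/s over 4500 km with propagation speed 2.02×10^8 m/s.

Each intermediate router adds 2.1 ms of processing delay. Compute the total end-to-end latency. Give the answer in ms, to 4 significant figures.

L = 7143 × 8 = 57144 bits.
Transmission delays (L/R per hop): 0.411108, 0.00921677 ms; sum = 0.420325 ms.
Propagation delays (d/s per hop): 0.137255, 22.2772 ms; sum = 22.4145 ms.
Processing at 1 router(s): 1 × 2.1 ms = 2.1 ms.
End-to-end = 24.93 ms.

24.93 ms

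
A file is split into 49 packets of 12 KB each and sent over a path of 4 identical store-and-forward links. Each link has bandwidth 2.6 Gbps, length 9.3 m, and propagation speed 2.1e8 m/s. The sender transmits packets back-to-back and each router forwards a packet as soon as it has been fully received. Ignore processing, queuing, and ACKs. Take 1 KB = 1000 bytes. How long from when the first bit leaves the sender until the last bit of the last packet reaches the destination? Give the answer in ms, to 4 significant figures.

1.920 ms

Per-hop transmission t_tx = L/R = 96000/2600000000 = 0.0369231 ms.
Per-hop propagation t_prop = 9.3/210000000 = 4.42857e-05 ms.
Pipeline fill: first packet needs 4·t_tx to clear all hops; remaining 48 packets each add one t_tx.
Total = (4+49-1)·t_tx + 4·t_prop = 52·0.0369231 + 4·4.42857e-05 = 1.920 ms.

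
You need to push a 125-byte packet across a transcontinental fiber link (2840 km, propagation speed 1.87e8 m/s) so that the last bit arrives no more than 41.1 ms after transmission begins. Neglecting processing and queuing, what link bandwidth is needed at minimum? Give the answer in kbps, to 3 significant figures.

L = 1000 bits.
Propagation delay = 2840000 / 187000000 = 15.1872 ms.
Transmission budget = 41.1 − 15.1872 = 25.9128 ms.
R ≥ L / t_tx = 1000 bits / 0.0259128 s = 38.6 kbps.

38.6 kbps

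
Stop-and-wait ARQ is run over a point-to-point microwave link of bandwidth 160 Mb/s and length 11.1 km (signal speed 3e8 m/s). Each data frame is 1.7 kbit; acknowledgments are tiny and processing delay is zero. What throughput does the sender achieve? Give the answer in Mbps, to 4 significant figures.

t_tx = L/R = 1700/160000000 = 1.0625e-05 s.
t_prop = 11100/300000000 = 3.7e-05 s; RTT = 7.4e-05 s.
Cycle = t_tx + RTT = 8.4625e-05 s.
Throughput = L / cycle = 1700 / 8.4625e-05 = 20.09 Mbps.

20.09 Mbps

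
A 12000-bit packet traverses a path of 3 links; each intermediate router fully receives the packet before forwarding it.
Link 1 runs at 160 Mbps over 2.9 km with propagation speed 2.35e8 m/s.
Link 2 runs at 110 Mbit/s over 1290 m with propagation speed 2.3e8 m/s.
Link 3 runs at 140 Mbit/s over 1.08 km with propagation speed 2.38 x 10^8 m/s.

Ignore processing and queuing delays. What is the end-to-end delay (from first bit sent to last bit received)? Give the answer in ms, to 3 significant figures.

Transmission delays (L/R per hop): 0.075, 0.109091, 0.0857143 ms; sum = 0.269805 ms.
Propagation delays (d/s per hop): 0.0123404, 0.0056087, 0.00453782 ms; sum = 0.0224869 ms.
End-to-end = 0.292 ms.

0.292 ms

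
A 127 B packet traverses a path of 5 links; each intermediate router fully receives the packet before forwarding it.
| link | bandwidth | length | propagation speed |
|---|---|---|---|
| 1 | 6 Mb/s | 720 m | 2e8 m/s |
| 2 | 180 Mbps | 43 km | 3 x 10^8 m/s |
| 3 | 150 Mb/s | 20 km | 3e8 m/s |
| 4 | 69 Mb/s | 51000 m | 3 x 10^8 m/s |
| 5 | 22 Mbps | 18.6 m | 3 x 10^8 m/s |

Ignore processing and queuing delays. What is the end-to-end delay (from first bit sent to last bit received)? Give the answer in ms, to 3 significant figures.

0.626 ms

L = 127 × 8 = 1016 bits.
Transmission delays (L/R per hop): 0.169333, 0.00564444, 0.00677333, 0.0147246, 0.0461818 ms; sum = 0.242658 ms.
Propagation delays (d/s per hop): 0.0036, 0.143333, 0.0666667, 0.17, 6.2e-05 ms; sum = 0.383662 ms.
End-to-end = 0.626 ms.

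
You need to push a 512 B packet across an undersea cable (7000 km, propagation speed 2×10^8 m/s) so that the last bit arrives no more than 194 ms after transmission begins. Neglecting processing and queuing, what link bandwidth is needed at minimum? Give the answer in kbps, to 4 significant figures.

L = 4096 bits.
Propagation delay = 7000000 / 200000000 = 35 ms.
Transmission budget = 194 − 35 = 159 ms.
R ≥ L / t_tx = 4096 bits / 0.159 s = 25.76 kbps.

25.76 kbps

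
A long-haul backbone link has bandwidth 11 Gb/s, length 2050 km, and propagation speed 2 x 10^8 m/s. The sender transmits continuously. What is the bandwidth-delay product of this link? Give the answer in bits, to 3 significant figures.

113000000 bits

Propagation delay = 2050000 / 200000000 = 0.01025 s.
BDP = R × t_prop = 11000000000 × 0.01025 = 112750000 bits.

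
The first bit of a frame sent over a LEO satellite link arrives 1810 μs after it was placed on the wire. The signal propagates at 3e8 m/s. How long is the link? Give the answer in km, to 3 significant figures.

543 km

d = s × t_prop = 300000000 × 0.00181 = 543 km.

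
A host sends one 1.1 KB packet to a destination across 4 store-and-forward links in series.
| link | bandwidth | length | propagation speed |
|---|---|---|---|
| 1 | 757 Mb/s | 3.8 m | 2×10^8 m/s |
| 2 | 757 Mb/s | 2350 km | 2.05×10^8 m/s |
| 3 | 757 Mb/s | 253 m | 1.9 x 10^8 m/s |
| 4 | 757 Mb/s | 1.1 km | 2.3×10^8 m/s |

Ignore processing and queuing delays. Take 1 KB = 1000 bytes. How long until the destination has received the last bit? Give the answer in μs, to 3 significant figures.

11500 μs

L = 8800 bits.
Transmission delay per hop = L/R = 8800/757000000 = 11.6248 μs; 4 hops → 46.4993 μs.
Propagation delays (d/s per hop): 0.019, 11463.4, 1.33158, 4.78261 μs; sum = 11469.5 μs.
End-to-end = 11500 μs.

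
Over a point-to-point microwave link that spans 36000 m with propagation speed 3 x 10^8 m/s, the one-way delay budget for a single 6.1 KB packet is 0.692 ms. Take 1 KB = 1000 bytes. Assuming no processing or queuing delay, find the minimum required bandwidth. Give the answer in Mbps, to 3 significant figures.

85.3 Mbps

L = 48800 bits.
Propagation delay = 36000 / 300000000 = 0.12 ms.
Transmission budget = 0.692 − 0.12 = 0.572 ms.
R ≥ L / t_tx = 48800 bits / 0.000572 s = 85.3 Mbps.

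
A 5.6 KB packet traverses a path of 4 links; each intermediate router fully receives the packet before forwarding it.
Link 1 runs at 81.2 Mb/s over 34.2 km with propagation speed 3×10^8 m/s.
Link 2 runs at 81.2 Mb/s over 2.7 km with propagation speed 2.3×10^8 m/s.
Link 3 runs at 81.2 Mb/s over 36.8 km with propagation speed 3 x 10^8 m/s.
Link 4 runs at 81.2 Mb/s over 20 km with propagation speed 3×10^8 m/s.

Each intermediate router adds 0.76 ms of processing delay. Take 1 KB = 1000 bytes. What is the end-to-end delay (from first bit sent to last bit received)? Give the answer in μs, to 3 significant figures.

L = 44800 bits.
Transmission delay per hop = L/R = 44800/81200000 = 551.724 μs; 4 hops → 2206.9 μs.
Propagation delays (d/s per hop): 114, 11.7391, 122.667, 66.6667 μs; sum = 315.072 μs.
Processing at 3 router(s): 3 × 0.76 ms = 2280 μs.
End-to-end = 4800 μs.

4800 μs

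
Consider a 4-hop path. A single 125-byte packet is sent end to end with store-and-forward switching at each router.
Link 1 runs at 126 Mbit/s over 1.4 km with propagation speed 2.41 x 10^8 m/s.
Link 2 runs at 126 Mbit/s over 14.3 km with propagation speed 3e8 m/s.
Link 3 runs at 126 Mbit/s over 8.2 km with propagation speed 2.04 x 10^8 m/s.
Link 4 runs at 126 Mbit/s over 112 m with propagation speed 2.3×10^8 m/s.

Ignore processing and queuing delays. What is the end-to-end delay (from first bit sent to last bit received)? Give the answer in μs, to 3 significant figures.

126 μs

L = 125 × 8 = 1000 bits.
Transmission delay per hop = L/R = 1000/126000000 = 7.93651 μs; 4 hops → 31.746 μs.
Propagation delays (d/s per hop): 5.80913, 47.6667, 40.1961, 0.486957 μs; sum = 94.1588 μs.
End-to-end = 126 μs.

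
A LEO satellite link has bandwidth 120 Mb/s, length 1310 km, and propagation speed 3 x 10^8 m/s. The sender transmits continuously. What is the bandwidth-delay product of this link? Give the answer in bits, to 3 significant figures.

Propagation delay = 1310000 / 300000000 = 0.00436667 s.
BDP = R × t_prop = 120000000 × 0.00436667 = 524000 bits.

524000 bits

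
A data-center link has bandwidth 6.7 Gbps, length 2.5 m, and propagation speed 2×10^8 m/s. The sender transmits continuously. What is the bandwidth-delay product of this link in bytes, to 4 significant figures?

10.47 bytes

Propagation delay = 2.5 / 200000000 = 1.25e-08 s.
BDP = R × t_prop = 6700000000 × 1.25e-08 = 83.75 bits.
In bytes: 83.75/8 = 10.47 bytes.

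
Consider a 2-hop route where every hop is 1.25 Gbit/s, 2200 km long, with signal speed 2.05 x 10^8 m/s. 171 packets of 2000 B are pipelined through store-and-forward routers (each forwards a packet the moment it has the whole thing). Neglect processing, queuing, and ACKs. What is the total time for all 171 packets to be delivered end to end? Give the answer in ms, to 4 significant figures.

Per-hop transmission t_tx = L/R = 16000/1250000000 = 0.0128 ms.
Per-hop propagation t_prop = 2200000/2.05e+08 = 10.7317 ms.
Pipeline fill: first packet needs 2·t_tx to clear all hops; remaining 170 packets each add one t_tx.
Total = (2+171-1)·t_tx + 2·t_prop = 172·0.0128 + 2·10.7317 = 23.67 ms.

23.67 ms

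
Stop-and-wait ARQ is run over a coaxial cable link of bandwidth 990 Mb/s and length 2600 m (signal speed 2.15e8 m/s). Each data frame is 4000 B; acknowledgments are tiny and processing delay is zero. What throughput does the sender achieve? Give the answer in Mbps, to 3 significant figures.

566 Mbps

t_tx = L/R = 32000/990000000 = 3.23232e-05 s.
t_prop = 2600/215000000 = 1.2093e-05 s; RTT = 2.4186e-05 s.
Cycle = t_tx + RTT = 5.65093e-05 s.
Throughput = L / cycle = 32000 / 5.65093e-05 = 566 Mbps.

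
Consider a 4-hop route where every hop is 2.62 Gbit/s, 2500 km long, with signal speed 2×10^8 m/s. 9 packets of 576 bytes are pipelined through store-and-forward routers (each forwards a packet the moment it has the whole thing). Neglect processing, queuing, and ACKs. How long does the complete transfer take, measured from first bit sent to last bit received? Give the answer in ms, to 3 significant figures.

50.0 ms

Per-hop transmission t_tx = L/R = 4608/2620000000 = 0.00175878 ms.
Per-hop propagation t_prop = 2500000/200000000 = 12.5 ms.
Pipeline fill: first packet needs 4·t_tx to clear all hops; remaining 8 packets each add one t_tx.
Total = (4+9-1)·t_tx + 4·t_prop = 12·0.00175878 + 4·12.5 = 50.0 ms.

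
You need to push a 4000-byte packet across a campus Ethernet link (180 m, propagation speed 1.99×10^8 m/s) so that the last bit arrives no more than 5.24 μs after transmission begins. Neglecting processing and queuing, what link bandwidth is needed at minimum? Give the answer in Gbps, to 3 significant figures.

7.38 Gbps

L = 32000 bits.
Propagation delay = 180 / 199000000 = 0.904523 μs.
Transmission budget = 5.24 − 0.904523 = 4.33548 μs.
R ≥ L / t_tx = 32000 bits / 4.33548e-06 s = 7.38 Gbps.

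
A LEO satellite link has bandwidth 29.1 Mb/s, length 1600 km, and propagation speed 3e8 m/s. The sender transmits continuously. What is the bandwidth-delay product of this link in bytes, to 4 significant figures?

Propagation delay = 1600000 / 300000000 = 0.00533333 s.
BDP = R × t_prop = 29100000 × 0.00533333 = 155200 bits.
In bytes: 155200/8 = 19400 bytes.

19400 bytes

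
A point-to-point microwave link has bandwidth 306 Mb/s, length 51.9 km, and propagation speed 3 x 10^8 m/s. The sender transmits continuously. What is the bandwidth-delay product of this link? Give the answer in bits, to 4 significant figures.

Propagation delay = 51900 / 300000000 = 0.000173 s.
BDP = R × t_prop = 306000000 × 0.000173 = 52938 bits.

52940 bits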